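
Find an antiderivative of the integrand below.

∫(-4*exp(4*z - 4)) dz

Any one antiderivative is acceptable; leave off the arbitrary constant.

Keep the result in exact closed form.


Answer: -exp(4*z - 4).


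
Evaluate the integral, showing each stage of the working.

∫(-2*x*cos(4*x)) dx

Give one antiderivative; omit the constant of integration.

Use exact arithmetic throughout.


Step 1. Integrate ∫(-2*x*cos(4*x)) dx by parts with u = x, dv = (-2*cos(4*x)) dx, so v = -sin(4*x)/2: now -x*sin(4*x)/2 + ∫(sin(4*x)/2) dx.
Step 2. Evaluate the standard form: now -x*sin(4*x)/2 - cos(4*x)/8.
Answer: -x*sin(4*x)/2 - cos(4*x)/8.


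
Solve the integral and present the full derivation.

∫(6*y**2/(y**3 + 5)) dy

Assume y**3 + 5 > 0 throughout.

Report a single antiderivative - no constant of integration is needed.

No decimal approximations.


Step 1. Substitute u = y**3 + 5, turning ∫(6*y**2/(y**3 + 5)) dy into ∫(2/u) du: now ∫(2/u) du.
Step 2. Evaluate the standard form [assuming u > 0]: now 2*log(u).
Step 3. Substitute back u = y**3 + 5: now 2*log(y**3 + 5).
Answer: 2*log(y**3 + 5).


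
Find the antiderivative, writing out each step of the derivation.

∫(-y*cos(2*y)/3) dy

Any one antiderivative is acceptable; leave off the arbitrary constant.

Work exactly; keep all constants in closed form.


Step 1. Integrate ∫(-y*cos(2*y)/3) dy by parts with u = y, dv = (-cos(2*y)/3) dy, so v = -sin(2*y)/6: now -y*sin(2*y)/6 + ∫(sin(2*y)/6) dy.
Step 2. Evaluate the standard form: now -y*sin(2*y)/6 - cos(2*y)/12.
Answer: -y*sin(2*y)/6 - cos(2*y)/12.


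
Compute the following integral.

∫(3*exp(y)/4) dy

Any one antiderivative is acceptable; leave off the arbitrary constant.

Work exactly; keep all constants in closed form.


Answer: 3*exp(y)/4.


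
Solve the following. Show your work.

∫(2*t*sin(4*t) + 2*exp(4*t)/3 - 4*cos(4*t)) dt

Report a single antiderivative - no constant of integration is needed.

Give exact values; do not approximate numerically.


Step 1. Rewrite: now ∫(2*t*sin(4*t)) dt + ∫(2*exp(4*t)/3) dt + ∫(-4*cos(4*t)) dt.
Step 2. Evaluate the standard form: now -sin(4*t) + ∫(2*t*sin(4*t)) dt + ∫(2*exp(4*t)/3) dt.
Step 3. Evaluate the standard form: now exp(4*t)/6 - sin(4*t) + ∫(2*t*sin(4*t)) dt.
Step 4. Integrate ∫(2*t*sin(4*t)) dt by parts with u = t, dv = (2*sin(4*t)) dt, so v = -cos(4*t)/2: now -t*cos(4*t)/2 + exp(4*t)/6 - sin(4*t) + ∫(cos(4*t)/2) dt.
Step 5. Evaluate the standard form: now -t*cos(4*t)/2 + exp(4*t)/6 - 7*sin(4*t)/8.
Answer: -t*cos(4*t)/2 + exp(4*t)/6 - 7*sin(4*t)/8.


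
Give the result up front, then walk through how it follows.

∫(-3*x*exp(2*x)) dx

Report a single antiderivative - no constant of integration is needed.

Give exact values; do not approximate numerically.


The answer is -3*x*exp(2*x)/2 + 3*exp(2*x)/4.
Step 1. Integrate ∫(-3*x*exp(2*x)) dx by parts with u = x, dv = (-3*exp(2*x)) dx, so v = -3*exp(2*x)/2: now -3*x*exp(2*x)/2 + ∫(3*exp(2*x)/2) dx.
Step 2. Evaluate the standard form: now -3*x*exp(2*x)/2 + 3*exp(2*x)/4.
Answer: -3*x*exp(2*x)/2 + 3*exp(2*x)/4.


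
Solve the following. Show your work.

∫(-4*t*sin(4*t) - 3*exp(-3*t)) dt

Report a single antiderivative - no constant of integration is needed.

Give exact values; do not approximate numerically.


Step 1. Rewrite: now ∫(-4*t*sin(4*t)) dt + ∫(-3*exp(-3*t)) dt.
Step 2. Evaluate the standard form: now ∫(-4*t*sin(4*t)) dt + exp(-3*t).
Step 3. Integrate ∫(-4*t*sin(4*t)) dt by parts with u = t, dv = (-4*sin(4*t)) dt, so v = cos(4*t): now t*cos(4*t) + ∫(-cos(4*t)) dt + exp(-3*t).
Step 4. Evaluate the standard form: now t*cos(4*t) - sin(4*t)/4 + exp(-3*t).
Answer: t*cos(4*t) - sin(4*t)/4 + exp(-3*t).


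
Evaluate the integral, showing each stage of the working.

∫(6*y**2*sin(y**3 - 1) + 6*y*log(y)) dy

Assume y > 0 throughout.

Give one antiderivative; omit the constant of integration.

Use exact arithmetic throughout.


Step 1. Rewrite: now ∫(6*y*log(y)) dy + ∫(6*y**2*sin(y**3 - 1)) dy.
Step 2. Substitute u = y**3 - 1, turning ∫(6*y**2*sin(y**3 - 1)) dy into ∫(2*sin(u)) du: now ∫(6*y*log(y)) dy + ∫(2*sin(u)) du.
Step 3. Evaluate the standard form: now -2*cos(u) + ∫(6*y*log(y)) dy.
Step 4. Substitute back u = y**3 - 1: now -2*cos(y**3 - 1) + ∫(6*y*log(y)) dy.
Step 5. Integrate ∫(6*y*log(y)) dy by parts with u = log(y), dv = (6*y) dy, so v = 3*y**2 [assuming y > 0]: now 3*y**2*log(y) - 2*cos(y**3 - 1) + ∫(-3*y) dy.
Step 6. Evaluate the standard form: now 3*y**2*log(y) - 3*y**2/2 - 2*cos(y**3 - 1).
Answer: 3*y**2*log(y) - 3*y**2/2 - 2*cos(y**3 - 1).


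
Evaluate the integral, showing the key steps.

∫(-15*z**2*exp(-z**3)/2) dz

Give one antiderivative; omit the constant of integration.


Step 1. Substitute u = z**3, turning ∫(-15*z**2*exp(-z**3)/2) dz into ∫(-5*exp(-u)/2) du: now ∫(-5*exp(-u)/2) du.
Step 2. Evaluate the standard form: now 5*exp(-u)/2.
Step 3. Substitute back u = z**3: now 5*exp(-z**3)/2.
Answer: 5*exp(-z**3)/2.


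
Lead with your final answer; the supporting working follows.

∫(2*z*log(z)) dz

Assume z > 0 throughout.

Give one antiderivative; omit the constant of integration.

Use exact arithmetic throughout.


The answer is z**2*log(z) - z**2/2.
Step 1. Integrate ∫(2*z*log(z)) dz by parts with u = log(z), dv = (2*z) dz, so v = z**2 [assuming z > 0]: now z**2*log(z) + ∫(-z) dz.
Step 2. Evaluate the standard form: now z**2*log(z) - z**2/2.
Answer: z**2*log(z) - z**2/2.


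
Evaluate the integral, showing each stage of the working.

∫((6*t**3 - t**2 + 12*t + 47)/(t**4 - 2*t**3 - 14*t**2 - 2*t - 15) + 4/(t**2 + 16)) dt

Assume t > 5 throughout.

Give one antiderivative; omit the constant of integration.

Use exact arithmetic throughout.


Step 1. Rewrite: now ∫((6*t**3 - t**2 + 12*t + 47)/(t**4 - 2*t**3 - 14*t**2 - 2*t - 15)) dt + ∫(4/(t**2 + 16)) dt.
Step 2. Decompose ∫((6*t**3 - t**2 + 12*t + 47)/(t**4 - 2*t**3 - 14*t**2 - 2*t - 15)) dt by partial fractions, (6*t**3 - t**2 + 12*t + 47)/(t**4 - 2*t**3 - 14*t**2 - 2*t - 15) = -3/(t**2 + 1) + 2/(t + 3) + 4/(t - 5): now ∫(4/(t - 5)) dt + ∫(2/(t + 3)) dt + ∫(-3/(t**2 + 1)) dt + ∫(4/(t**2 + 16)) dt.
Step 3. Evaluate the standard form [assuming t > -3]: now 2*log(t + 3) + ∫(4/(t - 5)) dt + ∫(-3/(t**2 + 1)) dt + ∫(4/(t**2 + 16)) dt.
Step 4. Evaluate the standard form [assuming t > 5]: now 4*log(t - 5) + 2*log(t + 3) + ∫(-3/(t**2 + 1)) dt + ∫(4/(t**2 + 16)) dt.
Step 5. Evaluate the standard form: now 4*log(t - 5) + 2*log(t + 3) - 3*atan(t) + ∫(4/(t**2 + 16)) dt.
Step 6. Evaluate the standard form: now 4*log(t - 5) + 2*log(t + 3) + atan(t/4) - 3*atan(t).
Answer: 4*log(t - 5) + 2*log(t + 3) + atan(t/4) - 3*atan(t).


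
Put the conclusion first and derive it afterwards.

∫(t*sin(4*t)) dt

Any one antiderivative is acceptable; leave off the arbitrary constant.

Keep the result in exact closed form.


The answer is -t*cos(4*t)/4 + sin(4*t)/16.
Step 1. Integrate ∫(t*sin(4*t)) dt by parts with u = t, dv = (sin(4*t)) dt, so v = -cos(4*t)/4: now -t*cos(4*t)/4 + ∫(cos(4*t)/4) dt.
Step 2. Evaluate the standard form: now -t*cos(4*t)/4 + sin(4*t)/16.
Answer: -t*cos(4*t)/4 + sin(4*t)/16.


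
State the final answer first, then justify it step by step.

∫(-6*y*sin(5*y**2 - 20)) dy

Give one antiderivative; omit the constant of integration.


The answer is 3*cos(5*y**2 - 20)/5.
Step 1. Substitute u = y**2 - 4, turning ∫(-6*y*sin(5*y**2 - 20)) dy into ∫(-3*sin(5*u)) du: now ∫(-3*sin(5*u)) du.
Step 2. Evaluate the standard form: now 3*cos(5*u)/5.
Step 3. Substitute back u = y**2 - 4: now 3*cos(5*y**2 - 20)/5.
Answer: 3*cos(5*y**2 - 20)/5.


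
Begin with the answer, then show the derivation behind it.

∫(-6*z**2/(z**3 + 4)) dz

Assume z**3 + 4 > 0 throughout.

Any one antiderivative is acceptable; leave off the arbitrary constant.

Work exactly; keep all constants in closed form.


The answer is -2*log(z**3 + 4).
Step 1. Substitute u = z**3 + 4, turning ∫(-6*z**2/(z**3 + 4)) dz into ∫(-2/u) du: now ∫(-2/u) du.
Step 2. Evaluate the standard form [assuming u > 0]: now -2*log(u).
Step 3. Substitute back u = z**3 + 4: now -2*log(z**3 + 4).
Answer: -2*log(z**3 + 4).


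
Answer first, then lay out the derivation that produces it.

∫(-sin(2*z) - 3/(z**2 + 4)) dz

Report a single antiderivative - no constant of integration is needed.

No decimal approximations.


The answer is cos(2*z)/2 - 3*atan(z/2)/2.
Step 1. Rewrite: now ∫(-3/(z**2 + 4)) dz + ∫(-sin(2*z)) dz.
Step 2. Evaluate the standard form: now cos(2*z)/2 + ∫(-3/(z**2 + 4)) dz.
Step 3. Evaluate the standard form: now cos(2*z)/2 - 3*atan(z/2)/2.
Answer: cos(2*z)/2 - 3*atan(z/2)/2.


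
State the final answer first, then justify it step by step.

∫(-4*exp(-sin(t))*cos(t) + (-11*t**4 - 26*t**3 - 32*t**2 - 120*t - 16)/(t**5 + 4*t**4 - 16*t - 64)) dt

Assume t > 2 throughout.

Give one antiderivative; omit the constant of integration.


The answer is -4*log(t - 2) - 2*log(t + 2) - 5*log(t + 4) + atan(t/2) + 4*exp(-sin(t)).
Step 1. Rewrite: now ∫((-11*t**4 - 26*t**3 - 32*t**2 - 120*t - 16)/(t**5 + 4*t**4 - 16*t - 64)) dt + ∫(-4*exp(-sin(t))*cos(t)) dt.
Step 2. Decompose ∫((-11*t**4 - 26*t**3 - 32*t**2 - 120*t - 16)/(t**5 + 4*t**4 - 16*t - 64)) dt by partial fractions, (-11*t**4 - 26*t**3 - 32*t**2 - 120*t - 16)/(t**5 + 4*t**4 - 16*t - 64) = 2/(t**2 + 4) - 5/(t + 4) - 2/(t + 2) - 4/(t - 2): now ∫(-4*exp(-sin(t))*cos(t)) dt + ∫(-4/(t - 2)) dt + ∫(-2/(t + 2)) dt + ∫(-5/(t + 4)) dt + ∫(2/(t**2 + 4)) dt.
Step 3. Evaluate the standard form [assuming t > -2]: now -2*log(t + 2) + ∫(-4*exp(-sin(t))*cos(t)) dt + ∫(-4/(t - 2)) dt + ∫(-5/(t + 4)) dt + ∫(2/(t**2 + 4)) dt.
Step 4. Evaluate the standard form [assuming t > 2]: now -4*log(t - 2) - 2*log(t + 2) + ∫(-4*exp(-sin(t))*cos(t)) dt + ∫(-5/(t + 4)) dt + ∫(2/(t**2 + 4)) dt.
Step 5. Evaluate the standard form [assuming t > -4]: now -4*log(t - 2) - 2*log(t + 2) - 5*log(t + 4) + ∫(-4*exp(-sin(t))*cos(t)) dt + ∫(2/(t**2 + 4)) dt.
Step 6. Evaluate the standard form: now -4*log(t - 2) - 2*log(t + 2) - 5*log(t + 4) + atan(t/2) + ∫(-4*exp(-sin(t))*cos(t)) dt.
Step 7. Substitute u = sin(t), turning ∫(-4*exp(-sin(t))*cos(t)) dt into ∫(-4*exp(-u)) du: now -4*log(t - 2) - 2*log(t + 2) - 5*log(t + 4) + atan(t/2) + ∫(-4*exp(-u)) du.
Step 8. Evaluate the standard form: now -4*log(t - 2) - 2*log(t + 2) - 5*log(t + 4) + atan(t/2) + 4*exp(-u).
Step 9. Substitute back u = sin(t): now -4*log(t - 2) - 2*log(t + 2) - 5*log(t + 4) + atan(t/2) + 4*exp(-sin(t)).
Answer: -4*log(t - 2) - 2*log(t + 2) - 5*log(t + 4) + atan(t/2) + 4*exp(-sin(t)).


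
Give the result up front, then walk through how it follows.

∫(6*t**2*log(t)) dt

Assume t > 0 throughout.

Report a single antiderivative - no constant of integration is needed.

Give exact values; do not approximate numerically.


The answer is 2*t**3*log(t) - 2*t**3/3.
Step 1. Integrate ∫(6*t**2*log(t)) dt by parts with u = log(t), dv = (6*t**2) dt, so v = 2*t**3 [assuming t > 0]: now 2*t**3*log(t) + ∫(-2*t**2) dt.
Step 2. Evaluate the standard form: now 2*t**3*log(t) - 2*t**3/3.
Answer: 2*t**3*log(t) - 2*t**3/3.


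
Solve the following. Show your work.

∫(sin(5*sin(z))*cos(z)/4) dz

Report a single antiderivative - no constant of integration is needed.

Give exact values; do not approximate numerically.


Step 1. Substitute u = sin(z), turning ∫(sin(5*sin(z))*cos(z)/4) dz into ∫(sin(5*u)/4) du: now ∫(sin(5*u)/4) du.
Step 2. Evaluate the standard form: now -cos(5*u)/20.
Step 3. Substitute back u = sin(z): now -cos(5*sin(z))/20.
Answer: -cos(5*sin(z))/20.


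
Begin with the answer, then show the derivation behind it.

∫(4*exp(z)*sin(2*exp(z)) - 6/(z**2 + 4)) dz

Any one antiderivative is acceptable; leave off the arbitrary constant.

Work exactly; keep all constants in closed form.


The answer is -2*cos(2*exp(z)) - 3*atan(z/2).
Step 1. Rewrite: now ∫(4*exp(z)*sin(2*exp(z))) dz + ∫(-6/(z**2 + 4)) dz.
Step 2. Substitute u = exp(z), turning ∫(4*exp(z)*sin(2*exp(z))) dz into ∫(4*sin(2*u)) du: now ∫(-6/(z**2 + 4)) dz + ∫(4*sin(2*u)) du.
Step 3. Evaluate the standard form: now -2*cos(2*u) + ∫(-6/(z**2 + 4)) dz.
Step 4. Substitute back u = exp(z): now -2*cos(2*exp(z)) + ∫(-6/(z**2 + 4)) dz.
Step 5. Evaluate the standard form: now -2*cos(2*exp(z)) - 3*atan(z/2).
Answer: -2*cos(2*exp(z)) - 3*atan(z/2).


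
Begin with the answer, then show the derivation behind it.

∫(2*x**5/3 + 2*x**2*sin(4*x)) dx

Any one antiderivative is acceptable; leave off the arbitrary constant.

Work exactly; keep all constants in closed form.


The answer is x**6/9 - x**2*cos(4*x)/2 + x*sin(4*x)/4 + cos(4*x)/16.
Step 1. Rewrite: now ∫(2*x**5/3) dx + ∫(2*x**2*sin(4*x)) dx.
Step 2. Evaluate the standard form: now x**6/9 + ∫(2*x**2*sin(4*x)) dx.
Step 3. Integrate ∫(2*x**2*sin(4*x)) dx by parts with u = x**2, dv = (2*sin(4*x)) dx, so v = -cos(4*x)/2: now x**6/9 - x**2*cos(4*x)/2 + ∫(x*cos(4*x)) dx.
Step 4. Integrate ∫(x*cos(4*x)) dx by parts with u = x, dv = (cos(4*x)) dx, so v = sin(4*x)/4: now x**6/9 - x**2*cos(4*x)/2 + x*sin(4*x)/4 + ∫(-sin(4*x)/4) dx.
Step 5. Evaluate the standard form: now x**6/9 - x**2*cos(4*x)/2 + x*sin(4*x)/4 + cos(4*x)/16.
Answer: x**6/9 - x**2*cos(4*x)/2 + x*sin(4*x)/4 + cos(4*x)/16.


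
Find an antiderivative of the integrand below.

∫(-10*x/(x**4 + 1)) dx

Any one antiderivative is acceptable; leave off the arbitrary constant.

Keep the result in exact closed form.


Answer: -5*atan(x**2).


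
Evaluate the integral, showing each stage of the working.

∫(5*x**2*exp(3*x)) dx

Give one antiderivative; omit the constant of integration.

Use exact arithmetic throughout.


Step 1. Integrate ∫(5*x**2*exp(3*x)) dx by parts with u = x**2, dv = (5*exp(3*x)) dx, so v = 5*exp(3*x)/3: now 5*x**2*exp(3*x)/3 + ∫(-10*x*exp(3*x)/3) dx.
Step 2. Integrate ∫(-10*x*exp(3*x)/3) dx by parts with u = x, dv = (-10*exp(3*x)/3) dx, so v = -10*exp(3*x)/9: now 5*x**2*exp(3*x)/3 - 10*x*exp(3*x)/9 + ∫(10*exp(3*x)/9) dx.
Step 3. Evaluate the standard form: now 5*x**2*exp(3*x)/3 - 10*x*exp(3*x)/9 + 10*exp(3*x)/27.
Answer: 5*x**2*exp(3*x)/3 - 10*x*exp(3*x)/9 + 10*exp(3*x)/27.


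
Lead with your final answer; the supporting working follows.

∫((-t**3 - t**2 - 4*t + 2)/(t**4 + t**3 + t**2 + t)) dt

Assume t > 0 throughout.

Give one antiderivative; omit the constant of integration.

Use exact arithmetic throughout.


The answer is 2*log(t) - 3*log(t + 1) - 3*atan(t).
Step 1. Decompose ∫((-t**3 - t**2 - 4*t + 2)/(t**4 + t**3 + t**2 + t)) dt by partial fractions, (-t**3 - t**2 - 4*t + 2)/(t**4 + t**3 + t**2 + t) = -3/(t**2 + 1) - 3/(t + 1) + 2/t: now ∫(2/t) dt + ∫(-3/(t + 1)) dt + ∫(-3/(t**2 + 1)) dt.
Step 2. Evaluate the standard form [assuming t > -1]: now -3*log(t + 1) + ∫(2/t) dt + ∫(-3/(t**2 + 1)) dt.
Step 3. Evaluate the standard form [assuming t > 0]: now 2*log(t) - 3*log(t + 1) + ∫(-3/(t**2 + 1)) dt.
Step 4. Evaluate the standard form: now 2*log(t) - 3*log(t + 1) - 3*atan(t).
Answer: 2*log(t) - 3*log(t + 1) - 3*atan(t).


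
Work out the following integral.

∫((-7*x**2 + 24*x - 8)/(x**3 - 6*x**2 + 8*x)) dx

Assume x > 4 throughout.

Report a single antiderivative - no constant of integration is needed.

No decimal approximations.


Answer: -log(x) - 3*log(x - 4) - 3*log(x - 2).


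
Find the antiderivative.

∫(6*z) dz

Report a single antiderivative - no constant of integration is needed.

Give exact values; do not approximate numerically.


Answer: 3*z**2.


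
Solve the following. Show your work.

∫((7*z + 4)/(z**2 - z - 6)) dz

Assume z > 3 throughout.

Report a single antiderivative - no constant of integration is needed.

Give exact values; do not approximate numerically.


Step 1. Decompose ∫((7*z + 4)/(z**2 - z - 6)) dz by partial fractions, (7*z + 4)/(z**2 - z - 6) = 2/(z + 2) + 5/(z - 3): now ∫(5/(z - 3)) dz + ∫(2/(z + 2)) dz.
Step 2. Evaluate the standard form [assuming z > -2]: now 2*log(z + 2) + ∫(5/(z - 3)) dz.
Step 3. Evaluate the standard form [assuming z > 3]: now 5*log(z - 3) + 2*log(z + 2).
Answer: 5*log(z - 3) + 2*log(z + 2).


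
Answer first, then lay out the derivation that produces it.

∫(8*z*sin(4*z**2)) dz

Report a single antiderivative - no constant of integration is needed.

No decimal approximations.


The answer is -cos(4*z**2).
Step 1. Substitute u = z**2, turning ∫(8*z*sin(4*z**2)) dz into ∫(4*sin(4*u)) du: now ∫(4*sin(4*u)) du.
Step 2. Evaluate the standard form: now -cos(4*u).
Step 3. Substitute back u = z**2: now -cos(4*z**2).
Answer: -cos(4*z**2).


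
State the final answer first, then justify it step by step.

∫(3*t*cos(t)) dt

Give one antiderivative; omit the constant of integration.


The answer is 3*t*sin(t) + 3*cos(t).
Step 1. Integrate ∫(3*t*cos(t)) dt by parts with u = t, dv = (3*cos(t)) dt, so v = 3*sin(t): now 3*t*sin(t) + ∫(-3*sin(t)) dt.
Step 2. Evaluate the standard form: now 3*t*sin(t) + 3*cos(t).
Answer: 3*t*sin(t) + 3*cos(t).


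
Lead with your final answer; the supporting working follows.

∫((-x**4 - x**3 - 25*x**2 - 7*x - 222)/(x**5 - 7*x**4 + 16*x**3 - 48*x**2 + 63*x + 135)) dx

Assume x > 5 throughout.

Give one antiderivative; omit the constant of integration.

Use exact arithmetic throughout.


The answer is -4*log(x - 5) + 4*log(x - 3) - log(x + 1) - atan(x/3)/3.
Step 1. Decompose ∫((-x**4 - x**3 - 25*x**2 - 7*x - 222)/(x**5 - 7*x**4 + 16*x**3 - 48*x**2 + 63*x + 135)) dx by partial fractions, (-x**4 - x**3 - 25*x**2 - 7*x - 222)/(x**5 - 7*x**4 + 16*x**3 - 48*x**2 + 63*x + 135) = -1/(x**2 + 9) - 1/(x + 1) + 4/(x - 3) - 4/(x - 5): now ∫(-4/(x - 5)) dx + ∫(4/(x - 3)) dx + ∫(-1/(x + 1)) dx + ∫(-1/(x**2 + 9)) dx.
Step 2. Evaluate the standard form [assuming x > 5]: now -4*log(x - 5) + ∫(4/(x - 3)) dx + ∫(-1/(x + 1)) dx + ∫(-1/(x**2 + 9)) dx.
Step 3. Evaluate the standard form [assuming x > 3]: now -4*log(x - 5) + 4*log(x - 3) + ∫(-1/(x + 1)) dx + ∫(-1/(x**2 + 9)) dx.
Step 4. Evaluate the standard form [assuming x > -1]: now -4*log(x - 5) + 4*log(x - 3) - log(x + 1) + ∫(-1/(x**2 + 9)) dx.
Step 5. Evaluate the standard form: now -4*log(x - 5) + 4*log(x - 3) - log(x + 1) - atan(x/3)/3.
Answer: -4*log(x - 5) + 4*log(x - 3) - log(x + 1) - atan(x/3)/3.


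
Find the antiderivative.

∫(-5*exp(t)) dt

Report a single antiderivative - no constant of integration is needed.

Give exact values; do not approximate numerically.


Answer: -5*exp(t).


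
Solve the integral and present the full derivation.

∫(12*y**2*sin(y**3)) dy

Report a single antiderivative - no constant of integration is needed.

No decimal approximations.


Step 1. Substitute u = y**3, turning ∫(12*y**2*sin(y**3)) dy into ∫(4*sin(u)) du: now ∫(4*sin(u)) du.
Step 2. Evaluate the standard form: now -4*cos(u).
Step 3. Substitute back u = y**3: now -4*cos(y**3).
Answer: -4*cos(y**3).


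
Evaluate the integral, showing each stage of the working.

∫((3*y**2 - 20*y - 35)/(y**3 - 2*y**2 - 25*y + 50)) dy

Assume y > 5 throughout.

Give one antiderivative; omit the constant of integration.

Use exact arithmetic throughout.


Step 1. Decompose ∫((3*y**2 - 20*y - 35)/(y**3 - 2*y**2 - 25*y + 50)) dy by partial fractions, (3*y**2 - 20*y - 35)/(y**3 - 2*y**2 - 25*y + 50) = 2/(y + 5) + 3/(y - 2) - 2/(y - 5): now ∫(-2/(y - 5)) dy + ∫(3/(y - 2)) dy + ∫(2/(y + 5)) dy.
Step 2. Evaluate the standard form [assuming y > 5]: now -2*log(y - 5) + ∫(3/(y - 2)) dy + ∫(2/(y + 5)) dy.
Step 3. Evaluate the standard form [assuming y > 2]: now -2*log(y - 5) + 3*log(y - 2) + ∫(2/(y + 5)) dy.
Step 4. Evaluate the standard form [assuming y > -5]: now -2*log(y - 5) + 3*log(y - 2) + 2*log(y + 5).
Answer: -2*log(y - 5) + 3*log(y - 2) + 2*log(y + 5).


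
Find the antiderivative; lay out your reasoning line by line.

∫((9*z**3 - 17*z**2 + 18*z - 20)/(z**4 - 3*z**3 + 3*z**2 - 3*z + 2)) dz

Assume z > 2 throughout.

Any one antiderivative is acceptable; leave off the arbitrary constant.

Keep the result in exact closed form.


Step 1. Decompose ∫((9*z**3 - 17*z**2 + 18*z - 20)/(z**4 - 3*z**3 + 3*z**2 - 3*z + 2)) dz by partial fractions, (9*z**3 - 17*z**2 + 18*z - 20)/(z**4 - 3*z**3 + 3*z**2 - 3*z + 2) = -3/(z**2 + 1) + 5/(z - 1) + 4/(z - 2): now ∫(4/(z - 2)) dz + ∫(5/(z - 1)) dz + ∫(-3/(z**2 + 1)) dz.
Step 2. Evaluate the standard form [assuming z > 1]: now 5*log(z - 1) + ∫(4/(z - 2)) dz + ∫(-3/(z**2 + 1)) dz.
Step 3. Evaluate the standard form [assuming z > 2]: now 4*log(z - 2) + 5*log(z - 1) + ∫(-3/(z**2 + 1)) dz.
Step 4. Evaluate the standard form: now 4*log(z - 2) + 5*log(z - 1) - 3*atan(z).
Answer: 4*log(z - 2) + 5*log(z - 1) - 3*atan(z).


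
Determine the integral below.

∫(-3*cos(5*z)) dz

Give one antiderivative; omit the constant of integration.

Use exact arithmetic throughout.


Answer: -3*sin(5*z)/5.


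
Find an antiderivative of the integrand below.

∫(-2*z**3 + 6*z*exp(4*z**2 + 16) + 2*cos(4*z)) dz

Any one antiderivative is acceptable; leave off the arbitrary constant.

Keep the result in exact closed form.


Answer: -z**4/2 + 3*exp(4*z**2 + 16)/4 + sin(4*z)/2.


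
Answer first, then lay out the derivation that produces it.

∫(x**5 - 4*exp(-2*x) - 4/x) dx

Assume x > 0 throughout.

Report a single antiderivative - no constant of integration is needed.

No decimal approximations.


The answer is x**6/6 - 4*log(x) + 2*exp(-2*x).
Step 1. Rewrite: now ∫(-4/x) dx + ∫(x**5) dx + ∫(-4*exp(-2*x)) dx.
Step 2. Evaluate the standard form: now x**6/6 + ∫(-4/x) dx + ∫(-4*exp(-2*x)) dx.
Step 3. Evaluate the standard form [assuming x > 0]: now x**6/6 - 4*log(x) + ∫(-4*exp(-2*x)) dx.
Step 4. Evaluate the standard form: now x**6/6 - 4*log(x) + 2*exp(-2*x).
Answer: x**6/6 - 4*log(x) + 2*exp(-2*x).


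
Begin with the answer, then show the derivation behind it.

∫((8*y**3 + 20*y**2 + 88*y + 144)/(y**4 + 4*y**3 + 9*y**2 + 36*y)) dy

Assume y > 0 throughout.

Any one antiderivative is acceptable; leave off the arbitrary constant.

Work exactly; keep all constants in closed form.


The answer is 4*log(y) + 4*log(y + 4) + 4*atan(y/3)/3.
Step 1. Decompose ∫((8*y**3 + 20*y**2 + 88*y + 144)/(y**4 + 4*y**3 + 9*y**2 + 36*y)) dy by partial fractions, (8*y**3 + 20*y**2 + 88*y + 144)/(y**4 + 4*y**3 + 9*y**2 + 36*y) = 4/(y**2 + 9) + 4/(y + 4) + 4/y: now ∫(4/y) dy + ∫(4/(y + 4)) dy + ∫(4/(y**2 + 9)) dy.
Step 2. Evaluate the standard form [assuming y > -4]: now 4*log(y + 4) + ∫(4/y) dy + ∫(4/(y**2 + 9)) dy.
Step 3. Evaluate the standard form [assuming y > 0]: now 4*log(y) + 4*log(y + 4) + ∫(4/(y**2 + 9)) dy.
Step 4. Evaluate the standard form: now 4*log(y) + 4*log(y + 4) + 4*atan(y/3)/3.
Answer: 4*log(y) + 4*log(y + 4) + 4*atan(y/3)/3.


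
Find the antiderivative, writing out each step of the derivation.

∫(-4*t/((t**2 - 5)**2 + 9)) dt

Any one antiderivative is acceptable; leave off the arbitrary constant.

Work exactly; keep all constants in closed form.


Step 1. Substitute u = t**2 - 5, turning ∫(-4*t/((t**2 - 5)**2 + 9)) dt into ∫(-2/(u**2 + 9)) du: now ∫(-2/(u**2 + 9)) du.
Step 2. Evaluate the standard form: now -2*atan(u/3)/3.
Step 3. Substitute back u = t**2 - 5: now -2*atan(t**2/3 - 5/3)/3.
Answer: -2*atan(t**2/3 - 5/3)/3.


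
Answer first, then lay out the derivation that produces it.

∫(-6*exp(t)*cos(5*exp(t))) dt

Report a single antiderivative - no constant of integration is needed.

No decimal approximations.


The answer is -6*sin(5*exp(t))/5.
Step 1. Substitute u = exp(t), turning ∫(-6*exp(t)*cos(5*exp(t))) dt into ∫(-6*cos(5*u)) du: now ∫(-6*cos(5*u)) du.
Step 2. Evaluate the standard form: now -6*sin(5*u)/5.
Step 3. Substitute back u = exp(t): now -6*sin(5*exp(t))/5.
Answer: -6*sin(5*exp(t))/5.


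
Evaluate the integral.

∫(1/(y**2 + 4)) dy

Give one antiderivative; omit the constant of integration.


Answer: atan(y/2)/2.


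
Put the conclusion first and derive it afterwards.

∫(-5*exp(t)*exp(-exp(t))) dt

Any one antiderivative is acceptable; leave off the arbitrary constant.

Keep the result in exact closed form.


The answer is 5*exp(-exp(t)).
Step 1. Substitute u = exp(t), turning ∫(-5*exp(t)*exp(-exp(t))) dt into ∫(-5*exp(-u)) du: now ∫(-5*exp(-u)) du.
Step 2. Evaluate the standard form: now 5*exp(-u).
Step 3. Substitute back u = exp(t): now 5*exp(-exp(t)).
Answer: 5*exp(-exp(t)).


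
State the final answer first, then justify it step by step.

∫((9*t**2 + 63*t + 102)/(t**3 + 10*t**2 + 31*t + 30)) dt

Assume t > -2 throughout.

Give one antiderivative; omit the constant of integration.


The answer is 4*log(t + 2) + 3*log(t + 3) + 2*log(t + 5).
Step 1. Decompose ∫((9*t**2 + 63*t + 102)/(t**3 + 10*t**2 + 31*t + 30)) dt by partial fractions, (9*t**2 + 63*t + 102)/(t**3 + 10*t**2 + 31*t + 30) = 2/(t + 5) + 3/(t + 3) + 4/(t + 2): now ∫(4/(t + 2)) dt + ∫(3/(t + 3)) dt + ∫(2/(t + 5)) dt.
Step 2. Evaluate the standard form [assuming t > -2]: now 4*log(t + 2) + ∫(3/(t + 3)) dt + ∫(2/(t + 5)) dt.
Step 3. Evaluate the standard form [assuming t > -3]: now 4*log(t + 2) + 3*log(t + 3) + ∫(2/(t + 5)) dt.
Step 4. Evaluate the standard form [assuming t > -5]: now 4*log(t + 2) + 3*log(t + 3) + 2*log(t + 5).
Answer: 4*log(t + 2) + 3*log(t + 3) + 2*log(t + 5).


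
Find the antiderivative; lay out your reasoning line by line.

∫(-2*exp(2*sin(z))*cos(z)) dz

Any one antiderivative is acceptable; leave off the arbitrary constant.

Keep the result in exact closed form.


Step 1. Substitute u = sin(z), turning ∫(-2*exp(2*sin(z))*cos(z)) dz into ∫(-2*exp(2*u)) du: now ∫(-2*exp(2*u)) du.
Step 2. Evaluate the standard form: now -exp(2*u).
Step 3. Substitute back u = sin(z): now -exp(2*sin(z)).
Answer: -exp(2*sin(z)).


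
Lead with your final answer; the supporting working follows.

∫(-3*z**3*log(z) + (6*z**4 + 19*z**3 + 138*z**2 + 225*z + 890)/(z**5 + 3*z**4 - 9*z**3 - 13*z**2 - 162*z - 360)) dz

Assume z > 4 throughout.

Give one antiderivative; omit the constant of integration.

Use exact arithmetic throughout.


The answer is -3*z**4*log(z)/4 + 3*z**4/16 + 5*log(z - 4) - 4*log(z + 2) + 5*log(z + 5) - 2*atan(z/3)/3.
Step 1. Rewrite: now ∫(-3*z**3*log(z)) dz + ∫((6*z**4 + 19*z**3 + 138*z**2 + 225*z + 890)/(z**5 + 3*z**4 - 9*z**3 - 13*z**2 - 162*z - 360)) dz.
Step 2. Integrate ∫(-3*z**3*log(z)) dz by parts with u = log(z), dv = (-3*z**3) dz, so v = -3*z**4/4 [assuming z > 0]: now -3*z**4*log(z)/4 + ∫(3*z**3/4) dz + ∫((6*z**4 + 19*z**3 + 138*z**2 + 225*z + 890)/(z**5 + 3*z**4 - 9*z**3 - 13*z**2 - 162*z - 360)) dz.
Step 3. Evaluate the standard form: now -3*z**4*log(z)/4 + 3*z**4/16 + ∫((6*z**4 + 19*z**3 + 138*z**2 + 225*z + 890)/(z**5 + 3*z**4 - 9*z**3 - 13*z**2 - 162*z - 360)) dz.
Step 4. Decompose ∫((6*z**4 + 19*z**3 + 138*z**2 + 225*z + 890)/(z**5 + 3*z**4 - 9*z**3 - 13*z**2 - 162*z - 360)) dz by partial fractions, (6*z**4 + 19*z**3 + 138*z**2 + 225*z + 890)/(z**5 + 3*z**4 - 9*z**3 - 13*z**2 - 162*z - 360) = -2/(z**2 + 9) + 5/(z + 5) - 4/(z + 2) + 5/(z - 4): now -3*z**4*log(z)/4 + 3*z**4/16 + ∫(5/(z - 4)) dz + ∫(-4/(z + 2)) dz + ∫(5/(z + 5)) dz + ∫(-2/(z**2 + 9)) dz.
Step 5. Evaluate the standard form [assuming z > 4]: now -3*z**4*log(z)/4 + 3*z**4/16 + 5*log(z - 4) + ∫(-4/(z + 2)) dz + ∫(5/(z + 5)) dz + ∫(-2/(z**2 + 9)) dz.
Step 6. Evaluate the standard form [assuming z > -2]: now -3*z**4*log(z)/4 + 3*z**4/16 + 5*log(z - 4) - 4*log(z + 2) + ∫(5/(z + 5)) dz + ∫(-2/(z**2 + 9)) dz.
Step 7. Evaluate the standard form [assuming z > -5]: now -3*z**4*log(z)/4 + 3*z**4/16 + 5*log(z - 4) - 4*log(z + 2) + 5*log(z + 5) + ∫(-2/(z**2 + 9)) dz.
Step 8. Evaluate the standard form: now -3*z**4*log(z)/4 + 3*z**4/16 + 5*log(z - 4) - 4*log(z + 2) + 5*log(z + 5) - 2*atan(z/3)/3.
Answer: -3*z**4*log(z)/4 + 3*z**4/16 + 5*log(z - 4) - 4*log(z + 2) + 5*log(z + 5) - 2*atan(z/3)/3.


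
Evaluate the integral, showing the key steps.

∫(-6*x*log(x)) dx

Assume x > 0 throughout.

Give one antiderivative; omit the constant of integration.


Step 1. Integrate ∫(-6*x*log(x)) dx by parts with u = log(x), dv = (-6*x) dx, so v = -3*x**2 [assuming x > 0]: now -3*x**2*log(x) + ∫(3*x) dx.
Step 2. Evaluate the standard form: now -3*x**2*log(x) + 3*x**2/2.
Answer: -3*x**2*log(x) + 3*x**2/2.


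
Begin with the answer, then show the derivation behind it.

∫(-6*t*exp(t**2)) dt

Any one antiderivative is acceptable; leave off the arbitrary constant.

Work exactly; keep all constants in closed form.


The answer is -3*exp(t**2).
Step 1. Substitute u = t**2, turning ∫(-6*t*exp(t**2)) dt into ∫(-3*exp(u)) du: now ∫(-3*exp(u)) du.
Step 2. Evaluate the standard form: now -3*exp(u).
Step 3. Substitute back u = t**2: now -3*exp(t**2).
Answer: -3*exp(t**2).


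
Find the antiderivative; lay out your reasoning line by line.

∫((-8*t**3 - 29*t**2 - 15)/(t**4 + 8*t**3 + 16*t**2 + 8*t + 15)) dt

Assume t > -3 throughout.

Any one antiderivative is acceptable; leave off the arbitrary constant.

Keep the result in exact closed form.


Step 1. Decompose ∫((-8*t**3 - 29*t**2 - 15)/(t**4 + 8*t**3 + 16*t**2 + 8*t + 15)) dt by partial fractions, (-8*t**3 - 29*t**2 - 15)/(t**4 + 8*t**3 + 16*t**2 + 8*t + 15) = 1/(t**2 + 1) - 5/(t + 5) - 3/(t + 3): now ∫(-3/(t + 3)) dt + ∫(-5/(t + 5)) dt + ∫(1/(t**2 + 1)) dt.
Step 2. Evaluate the standard form [assuming t > -5]: now -5*log(t + 5) + ∫(-3/(t + 3)) dt + ∫(1/(t**2 + 1)) dt.
Step 3. Evaluate the standard form [assuming t > -3]: now -3*log(t + 3) - 5*log(t + 5) + ∫(1/(t**2 + 1)) dt.
Step 4. Evaluate the standard form: now -3*log(t + 3) - 5*log(t + 5) + atan(t).
Answer: -3*log(t + 3) - 5*log(t + 5) + atan(t).


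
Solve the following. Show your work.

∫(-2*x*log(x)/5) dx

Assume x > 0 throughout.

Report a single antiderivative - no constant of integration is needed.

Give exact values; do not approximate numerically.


Step 1. Integrate ∫(-2*x*log(x)/5) dx by parts with u = log(x), dv = (-2*x/5) dx, so v = -x**2/5 [assuming x > 0]: now -x**2*log(x)/5 + ∫(x/5) dx.
Step 2. Evaluate the standard form: now -x**2*log(x)/5 + x**2/10.
Answer: -x**2*log(x)/5 + x**2/10.


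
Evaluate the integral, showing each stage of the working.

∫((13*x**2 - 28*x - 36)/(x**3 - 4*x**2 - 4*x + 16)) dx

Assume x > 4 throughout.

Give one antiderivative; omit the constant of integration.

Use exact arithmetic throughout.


Step 1. Decompose ∫((13*x**2 - 28*x - 36)/(x**3 - 4*x**2 - 4*x + 16)) dx by partial fractions, (13*x**2 - 28*x - 36)/(x**3 - 4*x**2 - 4*x + 16) = 3/(x + 2) + 5/(x - 2) + 5/(x - 4): now ∫(5/(x - 4)) dx + ∫(5/(x - 2)) dx + ∫(3/(x + 2)) dx.
Step 2. Evaluate the standard form [assuming x > -2]: now 3*log(x + 2) + ∫(5/(x - 4)) dx + ∫(5/(x - 2)) dx.
Step 3. Evaluate the standard form [assuming x > 4]: now 5*log(x - 4) + 3*log(x + 2) + ∫(5/(x - 2)) dx.
Step 4. Evaluate the standard form [assuming x > 2]: now 5*log(x - 4) + 5*log(x - 2) + 3*log(x + 2).
Answer: 5*log(x - 4) + 5*log(x - 2) + 3*log(x + 2).


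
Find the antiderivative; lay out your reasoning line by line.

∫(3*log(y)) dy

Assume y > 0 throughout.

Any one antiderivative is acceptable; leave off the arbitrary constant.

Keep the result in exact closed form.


Step 1. Integrate ∫(3*log(y)) dy by parts with u = log(y), dv = (3) dy, so v = 3*y [assuming y > 0]: now 3*y*log(y) + ∫(-3) dy.
Step 2. Evaluate the standard form: now 3*y*log(y) - 3*y.
Answer: 3*y*log(y) - 3*y.


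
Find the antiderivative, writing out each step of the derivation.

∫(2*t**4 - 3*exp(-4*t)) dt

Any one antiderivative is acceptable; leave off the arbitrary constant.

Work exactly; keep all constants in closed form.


Step 1. Rewrite: now ∫(2*t**4) dt + ∫(-3*exp(-4*t)) dt.
Step 2. Evaluate the standard form: now ∫(2*t**4) dt + 3*exp(-4*t)/4.
Step 3. Evaluate the standard form: now 2*t**5/5 + 3*exp(-4*t)/4.
Answer: 2*t**5/5 + 3*exp(-4*t)/4.


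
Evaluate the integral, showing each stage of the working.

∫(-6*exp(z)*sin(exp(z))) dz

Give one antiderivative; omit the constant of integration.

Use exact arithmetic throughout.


Step 1. Substitute u = exp(z), turning ∫(-6*exp(z)*sin(exp(z))) dz into ∫(-6*sin(u)) du: now ∫(-6*sin(u)) du.
Step 2. Evaluate the standard form: now 6*cos(u).
Step 3. Substitute back u = exp(z): now 6*cos(exp(z)).
Answer: 6*cos(exp(z)).


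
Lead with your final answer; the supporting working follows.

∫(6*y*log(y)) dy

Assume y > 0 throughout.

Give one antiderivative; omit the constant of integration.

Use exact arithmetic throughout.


The answer is 3*y**2*log(y) - 3*y**2/2.
Step 1. Integrate ∫(6*y*log(y)) dy by parts with u = log(y), dv = (6*y) dy, so v = 3*y**2 [assuming y > 0]: now 3*y**2*log(y) + ∫(-3*y) dy.
Step 2. Evaluate the standard form: now 3*y**2*log(y) - 3*y**2/2.
Answer: 3*y**2*log(y) - 3*y**2/2.


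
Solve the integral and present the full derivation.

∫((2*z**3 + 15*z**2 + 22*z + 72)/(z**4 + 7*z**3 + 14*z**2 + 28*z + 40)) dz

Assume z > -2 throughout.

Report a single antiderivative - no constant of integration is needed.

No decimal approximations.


Step 1. Decompose ∫((2*z**3 + 15*z**2 + 22*z + 72)/(z**4 + 7*z**3 + 14*z**2 + 28*z + 40)) dz by partial fractions, (2*z**3 + 15*z**2 + 22*z + 72)/(z**4 + 7*z**3 + 14*z**2 + 28*z + 40) = 2/(z**2 + 4) - 1/(z + 5) + 3/(z + 2): now ∫(3/(z + 2)) dz + ∫(-1/(z + 5)) dz + ∫(2/(z**2 + 4)) dz.
Step 2. Evaluate the standard form [assuming z > -5]: now -log(z + 5) + ∫(3/(z + 2)) dz + ∫(2/(z**2 + 4)) dz.
Step 3. Evaluate the standard form [assuming z > -2]: now 3*log(z + 2) - log(z + 5) + ∫(2/(z**2 + 4)) dz.
Step 4. Evaluate the standard form: now 3*log(z + 2) - log(z + 5) + atan(z/2).
Answer: 3*log(z + 2) - log(z + 5) + atan(z/2).


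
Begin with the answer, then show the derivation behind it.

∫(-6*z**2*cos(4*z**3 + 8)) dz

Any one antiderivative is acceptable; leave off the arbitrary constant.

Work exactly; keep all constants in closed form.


The answer is -sin(4*z**3 + 8)/2.
Step 1. Substitute u = z**3 + 2, turning ∫(-6*z**2*cos(4*z**3 + 8)) dz into ∫(-2*cos(4*u)) du: now ∫(-2*cos(4*u)) du.
Step 2. Evaluate the standard form: now -sin(4*u)/2.
Step 3. Substitute back u = z**3 + 2: now -sin(4*z**3 + 8)/2.
Answer: -sin(4*z**3 + 8)/2.


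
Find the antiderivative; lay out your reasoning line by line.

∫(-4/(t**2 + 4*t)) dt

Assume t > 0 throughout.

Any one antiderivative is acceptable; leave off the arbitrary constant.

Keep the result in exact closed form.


Step 1. Decompose ∫(-4/(t**2 + 4*t)) dt by partial fractions, -4/(t**2 + 4*t) = 1/(t + 4) - 1/t: now ∫(-1/t) dt + ∫(1/(t + 4)) dt.
Step 2. Evaluate the standard form [assuming t > -4]: now log(t + 4) + ∫(-1/t) dt.
Step 3. Evaluate the standard form [assuming t > 0]: now -log(t) + log(t + 4).
Answer: -log(t) + log(t + 4).


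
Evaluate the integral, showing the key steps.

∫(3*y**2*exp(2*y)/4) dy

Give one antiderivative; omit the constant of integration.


Step 1. Integrate ∫(3*y**2*exp(2*y)/4) dy by parts with u = y**2, dv = (3*exp(2*y)/4) dy, so v = 3*exp(2*y)/8: now 3*y**2*exp(2*y)/8 + ∫(-3*y*exp(2*y)/4) dy.
Step 2. Integrate ∫(-3*y*exp(2*y)/4) dy by parts with u = y, dv = (-3*exp(2*y)/4) dy, so v = -3*exp(2*y)/8: now 3*y**2*exp(2*y)/8 - 3*y*exp(2*y)/8 + ∫(3*exp(2*y)/8) dy.
Step 3. Evaluate the standard form: now 3*y**2*exp(2*y)/8 - 3*y*exp(2*y)/8 + 3*exp(2*y)/16.
Answer: 3*y**2*exp(2*y)/8 - 3*y*exp(2*y)/8 + 3*exp(2*y)/16.


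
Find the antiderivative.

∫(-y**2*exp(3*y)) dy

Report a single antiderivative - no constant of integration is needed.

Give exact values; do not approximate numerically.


Answer: -y**2*exp(3*y)/3 + 2*y*exp(3*y)/9 - 2*exp(3*y)/27.


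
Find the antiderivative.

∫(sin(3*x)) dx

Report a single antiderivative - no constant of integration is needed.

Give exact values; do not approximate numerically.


Answer: -cos(3*x)/3.


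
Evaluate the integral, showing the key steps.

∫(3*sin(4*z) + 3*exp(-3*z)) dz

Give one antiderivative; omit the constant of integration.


Step 1. Rewrite: now ∫(3*exp(-3*z)) dz + ∫(3*sin(4*z)) dz.
Step 2. Evaluate the standard form: now ∫(3*sin(4*z)) dz - exp(-3*z).
Step 3. Evaluate the standard form: now -3*cos(4*z)/4 - exp(-3*z).
Answer: -3*cos(4*z)/4 - exp(-3*z).


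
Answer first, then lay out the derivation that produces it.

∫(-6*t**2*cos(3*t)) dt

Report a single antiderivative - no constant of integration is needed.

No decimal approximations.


The answer is -2*t**2*sin(3*t) - 4*t*cos(3*t)/3 + 4*sin(3*t)/9.
Step 1. Integrate ∫(-6*t**2*cos(3*t)) dt by parts with u = t**2, dv = (-6*cos(3*t)) dt, so v = -2*sin(3*t): now -2*t**2*sin(3*t) + ∫(4*t*sin(3*t)) dt.
Step 2. Integrate ∫(4*t*sin(3*t)) dt by parts with u = t, dv = (4*sin(3*t)) dt, so v = -4*cos(3*t)/3: now -2*t**2*sin(3*t) - 4*t*cos(3*t)/3 + ∫(4*cos(3*t)/3) dt.
Step 3. Evaluate the standard form: now -2*t**2*sin(3*t) - 4*t*cos(3*t)/3 + 4*sin(3*t)/9.
Answer: -2*t**2*sin(3*t) - 4*t*cos(3*t)/3 + 4*sin(3*t)/9.


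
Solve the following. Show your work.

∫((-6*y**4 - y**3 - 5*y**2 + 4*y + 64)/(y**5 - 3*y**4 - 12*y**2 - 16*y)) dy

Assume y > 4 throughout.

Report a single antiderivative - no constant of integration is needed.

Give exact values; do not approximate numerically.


Step 1. Decompose ∫((-6*y**4 - y**3 - 5*y**2 + 4*y + 64)/(y**5 - 3*y**4 - 12*y**2 - 16*y)) dy by partial fractions, (-6*y**4 - y**3 - 5*y**2 + 4*y + 64)/(y**5 - 3*y**4 - 12*y**2 - 16*y) = -1/(y**2 + 4) + 2/(y + 1) - 4/(y - 4) - 4/y: now ∫(-4/y) dy + ∫(-4/(y - 4)) dy + ∫(2/(y + 1)) dy + ∫(-1/(y**2 + 4)) dy.
Step 2. Evaluate the standard form [assuming y > 4]: now -4*log(y - 4) + ∫(-4/y) dy + ∫(2/(y + 1)) dy + ∫(-1/(y**2 + 4)) dy.
Step 3. Evaluate the standard form [assuming y > -1]: now -4*log(y - 4) + 2*log(y + 1) + ∫(-4/y) dy + ∫(-1/(y**2 + 4)) dy.
Step 4. Evaluate the standard form [assuming y > 0]: now -4*log(y) - 4*log(y - 4) + 2*log(y + 1) + ∫(-1/(y**2 + 4)) dy.
Step 5. Evaluate the standard form: now -4*log(y) - 4*log(y - 4) + 2*log(y + 1) - atan(y/2)/2.
Answer: -4*log(y) - 4*log(y - 4) + 2*log(y + 1) - atan(y/2)/2.


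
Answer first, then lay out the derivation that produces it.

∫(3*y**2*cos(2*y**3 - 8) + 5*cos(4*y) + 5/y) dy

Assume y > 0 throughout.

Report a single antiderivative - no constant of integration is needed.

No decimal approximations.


The answer is 5*log(y) + 5*sin(4*y)/4 + sin(2*y**3 - 8)/2.
Step 1. Rewrite: now ∫(5/y) dy + ∫(3*y**2*cos(2*y**3 - 8)) dy + ∫(5*cos(4*y)) dy.
Step 2. Evaluate the standard form: now 5*sin(4*y)/4 + ∫(5/y) dy + ∫(3*y**2*cos(2*y**3 - 8)) dy.
Step 3. Substitute u = y**3 - 4, turning ∫(3*y**2*cos(2*y**3 - 8)) dy into ∫(cos(2*u)) du: now 5*sin(4*y)/4 + ∫(5/y) dy + ∫(cos(2*u)) du.
Step 4. Evaluate the standard form: now sin(2*u)/2 + 5*sin(4*y)/4 + ∫(5/y) dy.
Step 5. Substitute back u = y**3 - 4: now 5*sin(4*y)/4 + sin(2*y**3 - 8)/2 + ∫(5/y) dy.
Step 6. Evaluate the standard form [assuming y > 0]: now 5*log(y) + 5*sin(4*y)/4 + sin(2*y**3 - 8)/2.
Answer: 5*log(y) + 5*sin(4*y)/4 + sin(2*y**3 - 8)/2.


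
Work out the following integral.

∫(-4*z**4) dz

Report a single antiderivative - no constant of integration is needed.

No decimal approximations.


Answer: -4*z**5/5.


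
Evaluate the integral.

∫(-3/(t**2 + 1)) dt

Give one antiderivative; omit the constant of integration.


Answer: -3*atan(t).


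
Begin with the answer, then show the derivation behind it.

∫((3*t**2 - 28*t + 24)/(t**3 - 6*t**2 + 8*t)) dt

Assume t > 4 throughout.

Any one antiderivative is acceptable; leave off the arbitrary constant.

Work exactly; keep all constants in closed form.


The answer is 3*log(t) - 5*log(t - 4) + 5*log(t - 2).
Step 1. Decompose ∫((3*t**2 - 28*t + 24)/(t**3 - 6*t**2 + 8*t)) dt by partial fractions, (3*t**2 - 28*t + 24)/(t**3 - 6*t**2 + 8*t) = 5/(t - 2) - 5/(t - 4) + 3/t: now ∫(3/t) dt + ∫(-5/(t - 4)) dt + ∫(5/(t - 2)) dt.
Step 2. Evaluate the standard form [assuming t > 0]: now 3*log(t) + ∫(-5/(t - 4)) dt + ∫(5/(t - 2)) dt.
Step 3. Evaluate the standard form [assuming t > 4]: now 3*log(t) - 5*log(t - 4) + ∫(5/(t - 2)) dt.
Step 4. Evaluate the standard form [assuming t > 2]: now 3*log(t) - 5*log(t - 4) + 5*log(t - 2).
Answer: 3*log(t) - 5*log(t - 4) + 5*log(t - 2).
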